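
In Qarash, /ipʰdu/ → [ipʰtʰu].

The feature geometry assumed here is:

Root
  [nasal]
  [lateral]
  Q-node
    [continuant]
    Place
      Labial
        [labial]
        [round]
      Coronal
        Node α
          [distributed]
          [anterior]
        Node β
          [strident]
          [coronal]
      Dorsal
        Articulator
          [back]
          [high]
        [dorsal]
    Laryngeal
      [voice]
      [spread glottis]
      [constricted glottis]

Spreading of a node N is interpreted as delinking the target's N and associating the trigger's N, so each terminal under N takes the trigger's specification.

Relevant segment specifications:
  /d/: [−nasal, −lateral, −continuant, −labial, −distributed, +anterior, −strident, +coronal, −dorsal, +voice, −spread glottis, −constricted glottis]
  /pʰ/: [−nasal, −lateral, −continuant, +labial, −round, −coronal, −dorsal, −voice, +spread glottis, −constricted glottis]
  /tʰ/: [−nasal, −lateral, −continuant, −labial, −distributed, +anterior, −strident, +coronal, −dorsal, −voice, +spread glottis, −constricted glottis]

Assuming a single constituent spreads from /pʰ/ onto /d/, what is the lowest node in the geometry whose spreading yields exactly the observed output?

Comparing /d/ with its surface form [tʰ], the features that change are [voice], [spread glottis].
The smallest constituent containing every changed terminal is Laryngeal — each of its daughters lacks at least one of the affected features.
Delinking /d/'s Laryngeal and associating /pʰ/'s Laryngeal gives precisely the feature bundle of [tʰ].
Since [coronal], [labial] are preserved even though /pʰ/ disagrees there, no node above Laryngeal spread.

Laryngeal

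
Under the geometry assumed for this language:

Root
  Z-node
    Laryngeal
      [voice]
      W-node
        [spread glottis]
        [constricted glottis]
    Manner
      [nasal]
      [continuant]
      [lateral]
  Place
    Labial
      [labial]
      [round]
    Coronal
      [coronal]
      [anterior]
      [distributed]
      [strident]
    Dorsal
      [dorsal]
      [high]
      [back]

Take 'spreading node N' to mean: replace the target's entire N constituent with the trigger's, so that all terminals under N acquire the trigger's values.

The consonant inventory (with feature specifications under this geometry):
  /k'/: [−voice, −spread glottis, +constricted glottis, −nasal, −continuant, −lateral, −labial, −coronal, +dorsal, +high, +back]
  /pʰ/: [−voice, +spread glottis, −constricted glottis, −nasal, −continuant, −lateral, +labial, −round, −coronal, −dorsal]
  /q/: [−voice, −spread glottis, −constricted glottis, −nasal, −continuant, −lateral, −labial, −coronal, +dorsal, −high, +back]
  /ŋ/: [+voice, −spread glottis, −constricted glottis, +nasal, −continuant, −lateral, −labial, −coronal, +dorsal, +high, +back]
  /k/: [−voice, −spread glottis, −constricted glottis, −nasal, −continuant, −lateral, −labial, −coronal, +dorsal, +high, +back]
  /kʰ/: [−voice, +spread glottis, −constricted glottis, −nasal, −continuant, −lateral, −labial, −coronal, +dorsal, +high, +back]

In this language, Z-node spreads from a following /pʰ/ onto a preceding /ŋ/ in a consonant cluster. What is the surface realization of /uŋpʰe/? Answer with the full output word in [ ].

[ukʰpʰe]

Terminals under Z-node in this geometry: [voice], [spread glottis], [constricted glottis], [nasal], [continuant], [lateral].
The target acquires /pʰ/'s values for everything under Z-node — [−voice], [+spread glottis], [−constricted glottis], [−nasal], [−continuant], [−lateral] — while keeping its own [labial], [coronal], [dorsal], ….
The resulting bundle matches /kʰ/ in the inventory; substituting it for /ŋ/ gives [ukʰpʰe].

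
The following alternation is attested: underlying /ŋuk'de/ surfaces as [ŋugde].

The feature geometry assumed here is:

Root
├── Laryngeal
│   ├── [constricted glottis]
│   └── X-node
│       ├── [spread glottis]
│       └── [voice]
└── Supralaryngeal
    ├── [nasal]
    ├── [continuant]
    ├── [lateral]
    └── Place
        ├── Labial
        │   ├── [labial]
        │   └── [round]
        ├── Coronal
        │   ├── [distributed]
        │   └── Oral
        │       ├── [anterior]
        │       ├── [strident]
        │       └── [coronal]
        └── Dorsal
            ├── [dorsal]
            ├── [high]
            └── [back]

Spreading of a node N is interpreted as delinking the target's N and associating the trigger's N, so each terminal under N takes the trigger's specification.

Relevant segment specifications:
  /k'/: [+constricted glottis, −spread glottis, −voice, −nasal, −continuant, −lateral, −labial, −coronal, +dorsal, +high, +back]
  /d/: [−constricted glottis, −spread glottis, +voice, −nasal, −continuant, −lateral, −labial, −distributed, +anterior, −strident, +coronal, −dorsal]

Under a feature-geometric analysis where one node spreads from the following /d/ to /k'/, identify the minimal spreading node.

Laryngeal

The alternation /k'/ → [g] changes [voice], [constricted glottis] and nothing else.
In this geometry the lowest node dominating all of them is Laryngeal: every daughter of Laryngeal dominates only a proper subset, so no lower node suffices.
If Laryngeal spreads, every terminal under it takes /d/'s value, producing [g] as observed.
Since [dorsal], [coronal] are preserved even though /d/ disagrees there, no node above Laryngeal spread.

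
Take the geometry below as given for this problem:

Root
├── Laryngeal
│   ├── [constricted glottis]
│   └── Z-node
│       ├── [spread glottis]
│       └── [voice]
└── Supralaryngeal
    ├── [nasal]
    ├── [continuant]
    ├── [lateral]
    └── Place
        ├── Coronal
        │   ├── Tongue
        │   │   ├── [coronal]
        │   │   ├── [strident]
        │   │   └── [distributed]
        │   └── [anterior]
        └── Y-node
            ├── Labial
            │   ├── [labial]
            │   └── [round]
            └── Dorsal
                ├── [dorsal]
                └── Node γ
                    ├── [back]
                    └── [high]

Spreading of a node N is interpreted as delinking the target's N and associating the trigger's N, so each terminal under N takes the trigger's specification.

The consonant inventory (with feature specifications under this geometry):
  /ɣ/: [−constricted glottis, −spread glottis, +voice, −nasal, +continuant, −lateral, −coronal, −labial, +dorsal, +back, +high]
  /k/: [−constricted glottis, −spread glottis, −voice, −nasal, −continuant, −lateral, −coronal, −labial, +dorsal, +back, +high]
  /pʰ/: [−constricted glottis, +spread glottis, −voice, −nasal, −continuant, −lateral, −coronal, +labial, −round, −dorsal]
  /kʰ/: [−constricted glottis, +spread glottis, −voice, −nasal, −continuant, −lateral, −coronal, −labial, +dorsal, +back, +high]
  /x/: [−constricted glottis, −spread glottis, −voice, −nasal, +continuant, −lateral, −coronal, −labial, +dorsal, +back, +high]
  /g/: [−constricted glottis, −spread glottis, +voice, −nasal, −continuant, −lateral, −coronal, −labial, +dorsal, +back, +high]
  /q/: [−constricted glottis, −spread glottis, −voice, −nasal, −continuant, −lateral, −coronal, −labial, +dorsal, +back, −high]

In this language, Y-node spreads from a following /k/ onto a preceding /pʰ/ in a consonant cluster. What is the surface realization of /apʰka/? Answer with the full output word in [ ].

The Y-node node dominates the terminals [labial], [round], [dorsal], [back], [high].
The target acquires /k/'s values for everything under Y-node — [−labial], [+dorsal], [+back], [+high] — while keeping its own [constricted glottis], [spread glottis], [voice], ….
Among the inventory, only /kʰ/ has exactly this specification, giving the surface form [akʰka].

[akʰka]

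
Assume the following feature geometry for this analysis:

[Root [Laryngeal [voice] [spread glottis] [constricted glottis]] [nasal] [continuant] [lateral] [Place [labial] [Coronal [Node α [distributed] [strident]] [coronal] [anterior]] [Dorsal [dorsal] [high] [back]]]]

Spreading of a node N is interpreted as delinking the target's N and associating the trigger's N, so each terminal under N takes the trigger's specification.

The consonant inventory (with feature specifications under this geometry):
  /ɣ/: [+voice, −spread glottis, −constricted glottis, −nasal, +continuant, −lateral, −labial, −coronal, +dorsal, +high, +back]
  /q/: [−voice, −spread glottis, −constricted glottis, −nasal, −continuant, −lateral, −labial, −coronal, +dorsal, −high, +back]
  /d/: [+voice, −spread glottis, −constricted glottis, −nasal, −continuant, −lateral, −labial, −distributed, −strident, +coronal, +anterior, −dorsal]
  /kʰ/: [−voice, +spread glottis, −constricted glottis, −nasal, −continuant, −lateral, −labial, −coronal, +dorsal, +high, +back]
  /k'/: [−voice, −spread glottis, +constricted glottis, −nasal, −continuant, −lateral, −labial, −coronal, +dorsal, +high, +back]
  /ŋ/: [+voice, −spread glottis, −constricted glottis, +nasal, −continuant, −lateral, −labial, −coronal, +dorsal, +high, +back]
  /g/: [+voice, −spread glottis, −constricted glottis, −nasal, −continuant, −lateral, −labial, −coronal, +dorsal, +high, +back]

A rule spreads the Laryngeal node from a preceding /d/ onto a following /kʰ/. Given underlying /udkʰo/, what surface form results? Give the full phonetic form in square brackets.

Laryngeal immediately or transitively dominates [voice], [spread glottis], [constricted glottis].
Spreading Laryngeal from /d/ onto /kʰ/ replaces those values with /d/'s: [+voice], [−spread glottis], [−constricted glottis]. Features outside Laryngeal ([nasal], [continuant], [lateral], …) stay as in /kʰ/.
This feature bundle is that of [g], so /udkʰo/ surfaces as [udgo].

[udgo]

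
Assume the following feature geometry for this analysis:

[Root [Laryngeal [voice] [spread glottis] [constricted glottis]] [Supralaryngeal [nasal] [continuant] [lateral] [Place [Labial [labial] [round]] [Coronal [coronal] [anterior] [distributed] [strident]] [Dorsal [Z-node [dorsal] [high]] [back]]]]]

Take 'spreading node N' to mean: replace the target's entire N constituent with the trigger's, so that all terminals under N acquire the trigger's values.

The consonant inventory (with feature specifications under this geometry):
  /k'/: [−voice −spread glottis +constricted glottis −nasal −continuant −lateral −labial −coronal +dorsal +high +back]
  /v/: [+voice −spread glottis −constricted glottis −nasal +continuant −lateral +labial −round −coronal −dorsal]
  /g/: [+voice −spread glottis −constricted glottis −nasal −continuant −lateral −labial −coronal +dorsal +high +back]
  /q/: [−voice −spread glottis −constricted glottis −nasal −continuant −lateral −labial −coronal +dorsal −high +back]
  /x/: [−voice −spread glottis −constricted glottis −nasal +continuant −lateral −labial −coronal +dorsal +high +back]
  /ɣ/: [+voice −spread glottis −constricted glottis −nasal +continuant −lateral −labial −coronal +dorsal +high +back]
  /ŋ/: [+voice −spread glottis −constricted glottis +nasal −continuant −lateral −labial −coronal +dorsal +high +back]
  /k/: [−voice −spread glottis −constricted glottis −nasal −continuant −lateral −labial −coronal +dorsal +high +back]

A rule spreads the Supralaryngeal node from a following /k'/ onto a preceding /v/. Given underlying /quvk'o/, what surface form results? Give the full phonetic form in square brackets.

[qugk'o]

Supralaryngeal immediately or transitively dominates [nasal], [continuant], [lateral], [labial], [round], [coronal], [anterior], [distributed], [strident], [dorsal], [high], [back].
After delinking /v/'s Supralaryngeal and linking /k'/'s, the affected terminals become [−nasal], [−continuant], [−lateral], [−labial], [−coronal], [+dorsal], [+high], [+back]; [voice], [spread glottis], [constricted glottis] (outside Supralaryngeal) are retained from /v/.
This feature bundle is that of [g], so /quvk'o/ surfaces as [qugk'o].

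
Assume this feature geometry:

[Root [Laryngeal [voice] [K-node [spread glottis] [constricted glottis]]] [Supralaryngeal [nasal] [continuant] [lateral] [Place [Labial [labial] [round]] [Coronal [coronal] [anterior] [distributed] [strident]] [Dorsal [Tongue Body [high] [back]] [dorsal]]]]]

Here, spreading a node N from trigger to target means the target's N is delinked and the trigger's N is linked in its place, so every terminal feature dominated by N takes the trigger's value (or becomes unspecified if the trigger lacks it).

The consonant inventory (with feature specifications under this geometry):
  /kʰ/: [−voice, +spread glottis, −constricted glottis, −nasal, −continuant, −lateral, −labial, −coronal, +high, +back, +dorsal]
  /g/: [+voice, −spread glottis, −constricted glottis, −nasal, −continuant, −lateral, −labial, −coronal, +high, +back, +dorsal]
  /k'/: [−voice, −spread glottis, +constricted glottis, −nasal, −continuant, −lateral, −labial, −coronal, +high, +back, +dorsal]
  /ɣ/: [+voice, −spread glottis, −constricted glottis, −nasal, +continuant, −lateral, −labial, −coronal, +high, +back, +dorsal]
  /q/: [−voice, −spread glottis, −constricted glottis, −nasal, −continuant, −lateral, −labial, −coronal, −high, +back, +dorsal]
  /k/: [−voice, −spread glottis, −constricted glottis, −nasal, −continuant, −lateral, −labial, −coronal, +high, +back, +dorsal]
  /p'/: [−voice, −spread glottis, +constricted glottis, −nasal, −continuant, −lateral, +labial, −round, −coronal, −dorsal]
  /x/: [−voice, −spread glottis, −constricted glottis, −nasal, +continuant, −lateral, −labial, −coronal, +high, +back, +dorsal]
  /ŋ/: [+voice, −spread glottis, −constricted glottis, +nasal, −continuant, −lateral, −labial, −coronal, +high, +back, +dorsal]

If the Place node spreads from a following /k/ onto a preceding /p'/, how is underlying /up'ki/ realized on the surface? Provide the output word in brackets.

The Place node dominates the terminals [labial], [round], [coronal], [anterior], [distributed], [strident], [high], [back], [dorsal].
Spreading Place from /k/ onto /p'/ replaces those values with /k/'s: [−labial], [−coronal], [+high], [+back], [+dorsal]. Features outside Place ([voice], [spread glottis], [constricted glottis], …) stay as in /p'/.
The resulting bundle matches /k'/ in the inventory; substituting it for /p'/ gives [uk'ki].

[uk'ki]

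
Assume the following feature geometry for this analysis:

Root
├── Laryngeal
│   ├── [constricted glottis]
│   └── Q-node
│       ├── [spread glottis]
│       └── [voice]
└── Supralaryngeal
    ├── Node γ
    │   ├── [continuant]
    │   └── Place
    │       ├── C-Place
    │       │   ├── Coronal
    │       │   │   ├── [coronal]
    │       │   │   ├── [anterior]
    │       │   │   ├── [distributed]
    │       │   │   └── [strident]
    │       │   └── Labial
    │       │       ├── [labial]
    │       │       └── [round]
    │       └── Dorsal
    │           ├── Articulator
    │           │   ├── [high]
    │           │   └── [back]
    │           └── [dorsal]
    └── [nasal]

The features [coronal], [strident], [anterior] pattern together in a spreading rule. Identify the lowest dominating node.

Coronal

[coronal] is immediately dominated by Coronal.
[strident] is immediately dominated by Coronal.
[anterior] is immediately dominated by Coronal.
Coronal is the lowest common ancestor — every listed feature sits under it, and no single subconstituent of Coronal covers them all.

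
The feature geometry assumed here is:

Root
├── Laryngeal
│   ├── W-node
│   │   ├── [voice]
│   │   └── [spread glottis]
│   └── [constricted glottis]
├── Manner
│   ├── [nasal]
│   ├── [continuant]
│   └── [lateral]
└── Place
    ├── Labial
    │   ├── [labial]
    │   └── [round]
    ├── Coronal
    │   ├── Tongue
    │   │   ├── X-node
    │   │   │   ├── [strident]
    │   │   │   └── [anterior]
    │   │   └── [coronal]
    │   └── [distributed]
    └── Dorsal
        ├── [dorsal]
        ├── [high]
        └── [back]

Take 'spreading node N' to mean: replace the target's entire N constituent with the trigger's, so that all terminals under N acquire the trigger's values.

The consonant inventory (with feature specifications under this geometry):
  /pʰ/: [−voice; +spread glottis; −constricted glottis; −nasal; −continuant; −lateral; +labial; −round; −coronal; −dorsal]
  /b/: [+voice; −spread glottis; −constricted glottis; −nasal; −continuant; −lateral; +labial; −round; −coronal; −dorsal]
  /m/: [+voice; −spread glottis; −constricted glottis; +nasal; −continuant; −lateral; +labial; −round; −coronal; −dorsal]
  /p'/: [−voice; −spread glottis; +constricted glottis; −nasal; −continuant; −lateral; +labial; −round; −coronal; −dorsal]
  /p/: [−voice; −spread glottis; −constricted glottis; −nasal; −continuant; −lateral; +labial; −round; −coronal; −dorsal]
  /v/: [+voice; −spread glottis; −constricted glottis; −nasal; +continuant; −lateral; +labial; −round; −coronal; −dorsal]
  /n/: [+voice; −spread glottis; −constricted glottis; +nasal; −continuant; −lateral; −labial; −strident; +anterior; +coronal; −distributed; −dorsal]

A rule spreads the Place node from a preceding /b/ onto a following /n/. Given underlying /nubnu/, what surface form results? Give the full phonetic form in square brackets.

The Place node dominates the terminals [labial], [round], [strident], [anterior], [coronal], [distributed], [dorsal], [high], [back].
After delinking /n/'s Place and linking /b/'s, the affected terminals become [+labial], [−round], [−coronal], [−dorsal]; [voice], [spread glottis], [constricted glottis], … (outside Place) are retained from /n/.
The resulting bundle matches /m/ in the inventory; substituting it for /n/ gives [nubmu].

[nubmu]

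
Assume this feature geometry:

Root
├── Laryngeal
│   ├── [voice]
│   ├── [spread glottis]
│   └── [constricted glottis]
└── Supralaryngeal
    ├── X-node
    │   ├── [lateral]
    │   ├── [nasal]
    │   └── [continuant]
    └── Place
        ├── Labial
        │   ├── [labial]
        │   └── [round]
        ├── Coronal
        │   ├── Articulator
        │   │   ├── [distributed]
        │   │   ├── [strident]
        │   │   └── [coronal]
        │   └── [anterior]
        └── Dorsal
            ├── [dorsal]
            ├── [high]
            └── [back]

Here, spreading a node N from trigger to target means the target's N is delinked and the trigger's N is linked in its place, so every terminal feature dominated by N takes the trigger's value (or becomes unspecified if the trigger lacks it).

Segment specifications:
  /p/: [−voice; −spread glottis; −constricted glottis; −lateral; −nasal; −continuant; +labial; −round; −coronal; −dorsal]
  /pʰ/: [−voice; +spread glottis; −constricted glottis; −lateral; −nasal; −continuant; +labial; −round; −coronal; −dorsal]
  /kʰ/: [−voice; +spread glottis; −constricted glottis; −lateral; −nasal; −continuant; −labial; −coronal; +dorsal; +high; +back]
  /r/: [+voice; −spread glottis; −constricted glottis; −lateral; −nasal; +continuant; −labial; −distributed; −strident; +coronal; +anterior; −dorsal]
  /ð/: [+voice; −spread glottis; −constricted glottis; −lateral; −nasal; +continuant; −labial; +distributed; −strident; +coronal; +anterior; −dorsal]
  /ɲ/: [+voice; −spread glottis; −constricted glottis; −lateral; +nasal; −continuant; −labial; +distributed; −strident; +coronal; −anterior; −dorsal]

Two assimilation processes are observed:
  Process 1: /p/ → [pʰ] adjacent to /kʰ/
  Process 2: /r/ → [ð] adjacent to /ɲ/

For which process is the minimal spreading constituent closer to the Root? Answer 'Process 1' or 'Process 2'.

Process 1

In Process 1, [spread glottis] changes, so the minimal spreading node is [spread glottis] at depth 2.
Process 2: the feature that changes is [distributed]; the minimal node is [distributed] (depth 5).
Depth 2 < depth 5; Process 1 involves the structurally higher constituent [spread glottis].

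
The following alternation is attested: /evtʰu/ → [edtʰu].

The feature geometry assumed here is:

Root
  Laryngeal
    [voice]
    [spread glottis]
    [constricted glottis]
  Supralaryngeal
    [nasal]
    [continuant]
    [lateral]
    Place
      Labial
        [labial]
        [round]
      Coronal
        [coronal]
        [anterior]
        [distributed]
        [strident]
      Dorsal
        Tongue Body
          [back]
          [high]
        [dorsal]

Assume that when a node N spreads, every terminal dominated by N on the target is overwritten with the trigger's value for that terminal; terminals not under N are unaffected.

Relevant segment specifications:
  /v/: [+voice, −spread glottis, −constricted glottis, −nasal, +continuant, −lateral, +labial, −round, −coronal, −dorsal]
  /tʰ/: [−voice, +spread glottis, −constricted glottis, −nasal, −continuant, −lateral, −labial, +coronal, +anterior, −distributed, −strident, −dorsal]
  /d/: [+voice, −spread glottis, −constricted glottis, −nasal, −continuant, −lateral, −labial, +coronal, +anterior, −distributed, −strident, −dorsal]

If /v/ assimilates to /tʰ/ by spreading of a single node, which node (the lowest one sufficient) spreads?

Supralaryngeal

The alternation /v/ → [d] changes [continuant], [labial], [round], [coronal], [anterior], [distributed], [strident] and nothing else.
Tracing each changed feature up the tree, the paths first meet at Supralaryngeal; any lower node misses at least one of them.
Delinking /v/'s Supralaryngeal and associating /tʰ/'s Supralaryngeal gives precisely the feature bundle of [d].
Had Root spread, [voice], [spread glottis] would have taken /tʰ/'s values; they stay as in /v/, confirming the spreading constituent is exactly Supralaryngeal.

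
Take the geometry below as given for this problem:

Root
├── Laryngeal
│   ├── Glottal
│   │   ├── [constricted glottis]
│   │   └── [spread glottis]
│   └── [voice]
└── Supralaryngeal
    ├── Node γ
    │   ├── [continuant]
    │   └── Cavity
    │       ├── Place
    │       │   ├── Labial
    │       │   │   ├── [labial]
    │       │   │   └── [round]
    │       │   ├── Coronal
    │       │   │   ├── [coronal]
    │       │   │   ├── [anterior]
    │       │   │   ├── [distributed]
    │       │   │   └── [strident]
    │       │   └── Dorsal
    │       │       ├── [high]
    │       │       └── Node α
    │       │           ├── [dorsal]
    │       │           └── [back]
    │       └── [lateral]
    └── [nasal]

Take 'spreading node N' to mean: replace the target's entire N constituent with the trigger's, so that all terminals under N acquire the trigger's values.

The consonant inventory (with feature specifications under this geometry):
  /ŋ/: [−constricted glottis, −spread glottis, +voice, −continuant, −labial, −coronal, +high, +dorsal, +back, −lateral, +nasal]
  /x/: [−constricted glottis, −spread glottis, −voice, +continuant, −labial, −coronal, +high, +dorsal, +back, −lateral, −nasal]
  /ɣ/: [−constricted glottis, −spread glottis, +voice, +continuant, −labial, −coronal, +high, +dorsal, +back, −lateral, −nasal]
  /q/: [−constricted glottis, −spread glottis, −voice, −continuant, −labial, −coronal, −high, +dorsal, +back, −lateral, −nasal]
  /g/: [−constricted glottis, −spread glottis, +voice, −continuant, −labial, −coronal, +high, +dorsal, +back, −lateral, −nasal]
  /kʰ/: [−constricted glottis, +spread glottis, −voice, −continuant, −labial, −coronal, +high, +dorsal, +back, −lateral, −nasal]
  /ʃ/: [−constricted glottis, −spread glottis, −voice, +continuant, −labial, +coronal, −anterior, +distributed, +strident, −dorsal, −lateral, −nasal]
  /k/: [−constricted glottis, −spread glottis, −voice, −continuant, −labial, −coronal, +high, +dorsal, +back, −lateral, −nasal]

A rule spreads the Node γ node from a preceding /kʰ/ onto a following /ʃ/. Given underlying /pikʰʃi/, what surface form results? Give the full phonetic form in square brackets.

Node γ immediately or transitively dominates [continuant], [labial], [round], [coronal], [anterior], [distributed], [strident], [high], [dorsal], [back], [lateral].
The target acquires /kʰ/'s values for everything under Node γ — [−continuant], [−labial], [−coronal], [+high], [+dorsal], [+back], [−lateral] — while keeping its own [constricted glottis], [spread glottis], [voice], ….
The resulting bundle matches /k/ in the inventory; substituting it for /ʃ/ gives [pikʰki].

[pikʰki]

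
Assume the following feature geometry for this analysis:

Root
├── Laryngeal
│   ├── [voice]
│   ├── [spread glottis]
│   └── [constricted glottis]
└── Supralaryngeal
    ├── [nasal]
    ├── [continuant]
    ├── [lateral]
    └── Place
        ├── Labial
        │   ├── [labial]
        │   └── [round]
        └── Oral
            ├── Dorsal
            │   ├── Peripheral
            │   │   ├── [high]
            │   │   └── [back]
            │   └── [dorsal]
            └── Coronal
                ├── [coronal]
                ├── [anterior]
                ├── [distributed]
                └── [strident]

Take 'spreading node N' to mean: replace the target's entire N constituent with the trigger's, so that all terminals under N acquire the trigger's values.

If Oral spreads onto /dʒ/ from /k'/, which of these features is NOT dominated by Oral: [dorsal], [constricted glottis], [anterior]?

[constricted glottis]

Under this geometry, Oral contains [high], [back], [dorsal], [coronal], [anterior], [distributed], [strident].
Of the listed options, [dorsal], [anterior] are among these and would be overwritten by spreading Oral.
[constricted glottis] attaches under Laryngeal, not under Oral, so /dʒ/ retains its own value for [constricted glottis].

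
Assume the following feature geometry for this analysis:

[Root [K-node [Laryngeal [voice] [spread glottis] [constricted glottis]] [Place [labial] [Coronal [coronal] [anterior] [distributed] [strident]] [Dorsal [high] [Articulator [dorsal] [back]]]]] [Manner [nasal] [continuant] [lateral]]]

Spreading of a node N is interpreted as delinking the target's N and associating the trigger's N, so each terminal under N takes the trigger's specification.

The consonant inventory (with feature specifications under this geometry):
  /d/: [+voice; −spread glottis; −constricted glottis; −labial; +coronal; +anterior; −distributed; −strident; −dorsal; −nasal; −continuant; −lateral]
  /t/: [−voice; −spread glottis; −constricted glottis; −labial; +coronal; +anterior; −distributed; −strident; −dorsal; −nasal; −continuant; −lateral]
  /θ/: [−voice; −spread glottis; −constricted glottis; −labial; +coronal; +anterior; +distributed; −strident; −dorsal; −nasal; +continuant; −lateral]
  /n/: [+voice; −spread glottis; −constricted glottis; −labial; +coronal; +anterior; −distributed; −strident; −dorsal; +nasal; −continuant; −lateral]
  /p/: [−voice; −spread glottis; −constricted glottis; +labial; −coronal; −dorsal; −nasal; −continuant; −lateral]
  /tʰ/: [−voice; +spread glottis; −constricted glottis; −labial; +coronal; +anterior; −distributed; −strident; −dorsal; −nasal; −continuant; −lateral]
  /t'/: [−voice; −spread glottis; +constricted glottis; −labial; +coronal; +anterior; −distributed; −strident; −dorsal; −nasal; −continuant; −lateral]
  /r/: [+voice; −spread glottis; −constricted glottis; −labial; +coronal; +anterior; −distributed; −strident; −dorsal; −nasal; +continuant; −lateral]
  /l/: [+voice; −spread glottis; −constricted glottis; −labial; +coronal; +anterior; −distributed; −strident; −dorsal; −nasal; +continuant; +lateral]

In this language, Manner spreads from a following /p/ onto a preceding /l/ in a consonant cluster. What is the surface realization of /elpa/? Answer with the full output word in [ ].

The Manner node dominates the terminals [nasal], [continuant], [lateral].
The target acquires /p/'s values for everything under Manner — [−nasal], [−continuant], [−lateral] — while keeping its own [voice], [spread glottis], [constricted glottis], ….
Among the inventory, only /d/ has exactly this specification, giving the surface form [edpa].

[edpa]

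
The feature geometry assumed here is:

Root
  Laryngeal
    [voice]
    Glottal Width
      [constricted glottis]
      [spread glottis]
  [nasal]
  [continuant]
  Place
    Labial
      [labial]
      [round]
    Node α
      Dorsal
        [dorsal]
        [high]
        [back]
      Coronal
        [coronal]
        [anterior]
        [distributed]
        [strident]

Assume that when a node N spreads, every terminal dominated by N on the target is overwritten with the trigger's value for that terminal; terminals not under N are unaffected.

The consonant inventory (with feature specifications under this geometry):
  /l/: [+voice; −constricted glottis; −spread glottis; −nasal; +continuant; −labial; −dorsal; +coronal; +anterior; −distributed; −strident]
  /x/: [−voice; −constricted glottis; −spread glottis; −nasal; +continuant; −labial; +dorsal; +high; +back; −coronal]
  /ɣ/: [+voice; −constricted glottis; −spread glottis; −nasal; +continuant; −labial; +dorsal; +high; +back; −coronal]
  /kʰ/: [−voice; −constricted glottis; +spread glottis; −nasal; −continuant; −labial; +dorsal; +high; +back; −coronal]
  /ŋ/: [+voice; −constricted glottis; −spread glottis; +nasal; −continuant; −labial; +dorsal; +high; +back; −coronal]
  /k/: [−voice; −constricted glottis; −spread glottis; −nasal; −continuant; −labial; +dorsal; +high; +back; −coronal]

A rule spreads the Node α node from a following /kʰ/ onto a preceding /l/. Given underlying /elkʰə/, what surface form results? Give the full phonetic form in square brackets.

Node α immediately or transitively dominates [dorsal], [high], [back], [coronal], [anterior], [distributed], [strident].
The target acquires /kʰ/'s values for everything under Node α — [+dorsal], [+high], [+back], [−coronal] — while keeping its own [voice], [constricted glottis], [spread glottis], ….
Among the inventory, only /ɣ/ has exactly this specification, giving the surface form [eɣkʰə].

[eɣkʰə]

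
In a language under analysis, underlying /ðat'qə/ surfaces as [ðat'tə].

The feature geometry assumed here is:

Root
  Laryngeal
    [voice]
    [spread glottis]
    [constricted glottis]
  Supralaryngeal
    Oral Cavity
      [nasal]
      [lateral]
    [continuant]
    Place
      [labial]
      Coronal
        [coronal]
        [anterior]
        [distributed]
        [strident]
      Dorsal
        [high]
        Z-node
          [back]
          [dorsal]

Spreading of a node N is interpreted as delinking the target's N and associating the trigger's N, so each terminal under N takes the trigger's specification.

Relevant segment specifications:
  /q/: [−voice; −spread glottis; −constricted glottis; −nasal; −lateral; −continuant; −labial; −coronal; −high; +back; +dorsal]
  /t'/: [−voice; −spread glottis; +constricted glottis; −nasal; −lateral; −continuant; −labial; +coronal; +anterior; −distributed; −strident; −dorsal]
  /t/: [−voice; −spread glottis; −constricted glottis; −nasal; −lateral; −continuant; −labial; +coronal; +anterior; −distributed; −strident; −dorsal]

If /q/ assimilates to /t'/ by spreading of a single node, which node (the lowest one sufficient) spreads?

Place

Feature comparison: [coronal], [anterior], [distributed], [strident], [dorsal], [high], [back] differ between /q/ and [t]; the remaining terminals match.
In this geometry the lowest node dominating all of them is Place: every daughter of Place dominates only a proper subset, so no lower node suffices.
Delinking /q/'s Place and associating /t'/'s Place gives precisely the feature bundle of [t].
[constricted glottis], a feature on which the two segments disagree outside Place, is unchanged — nothing dominating it spread, and Place is the minimal sufficient constituent.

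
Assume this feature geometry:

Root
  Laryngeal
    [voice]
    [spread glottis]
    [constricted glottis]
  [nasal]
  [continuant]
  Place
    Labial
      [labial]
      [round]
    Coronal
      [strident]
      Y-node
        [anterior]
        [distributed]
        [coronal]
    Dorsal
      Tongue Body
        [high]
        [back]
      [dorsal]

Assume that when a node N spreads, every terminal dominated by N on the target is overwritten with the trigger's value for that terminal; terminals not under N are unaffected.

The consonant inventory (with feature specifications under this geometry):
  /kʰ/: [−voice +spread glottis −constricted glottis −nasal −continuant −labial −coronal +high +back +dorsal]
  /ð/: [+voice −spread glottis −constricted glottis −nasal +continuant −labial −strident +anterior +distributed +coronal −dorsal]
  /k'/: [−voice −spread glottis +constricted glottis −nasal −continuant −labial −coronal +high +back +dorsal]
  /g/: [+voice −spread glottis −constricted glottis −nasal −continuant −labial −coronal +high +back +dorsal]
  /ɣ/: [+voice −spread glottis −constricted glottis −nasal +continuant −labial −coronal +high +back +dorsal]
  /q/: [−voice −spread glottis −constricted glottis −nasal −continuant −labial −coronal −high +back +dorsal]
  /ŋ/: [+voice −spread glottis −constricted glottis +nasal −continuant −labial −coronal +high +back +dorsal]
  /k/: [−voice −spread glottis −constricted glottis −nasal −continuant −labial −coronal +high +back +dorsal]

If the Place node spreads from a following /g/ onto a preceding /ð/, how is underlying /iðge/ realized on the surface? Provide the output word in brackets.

Place immediately or transitively dominates [labial], [round], [strident], [anterior], [distributed], [coronal], [high], [back], [dorsal].
Spreading Place from /g/ onto /ð/ replaces those values with /g/'s: [−labial], [−coronal], [+high], [+back], [+dorsal]. Features outside Place ([voice], [spread glottis], [constricted glottis], …) stay as in /ð/.
The resulting bundle matches /ɣ/ in the inventory; substituting it for /ð/ gives [iɣge].

[iɣge]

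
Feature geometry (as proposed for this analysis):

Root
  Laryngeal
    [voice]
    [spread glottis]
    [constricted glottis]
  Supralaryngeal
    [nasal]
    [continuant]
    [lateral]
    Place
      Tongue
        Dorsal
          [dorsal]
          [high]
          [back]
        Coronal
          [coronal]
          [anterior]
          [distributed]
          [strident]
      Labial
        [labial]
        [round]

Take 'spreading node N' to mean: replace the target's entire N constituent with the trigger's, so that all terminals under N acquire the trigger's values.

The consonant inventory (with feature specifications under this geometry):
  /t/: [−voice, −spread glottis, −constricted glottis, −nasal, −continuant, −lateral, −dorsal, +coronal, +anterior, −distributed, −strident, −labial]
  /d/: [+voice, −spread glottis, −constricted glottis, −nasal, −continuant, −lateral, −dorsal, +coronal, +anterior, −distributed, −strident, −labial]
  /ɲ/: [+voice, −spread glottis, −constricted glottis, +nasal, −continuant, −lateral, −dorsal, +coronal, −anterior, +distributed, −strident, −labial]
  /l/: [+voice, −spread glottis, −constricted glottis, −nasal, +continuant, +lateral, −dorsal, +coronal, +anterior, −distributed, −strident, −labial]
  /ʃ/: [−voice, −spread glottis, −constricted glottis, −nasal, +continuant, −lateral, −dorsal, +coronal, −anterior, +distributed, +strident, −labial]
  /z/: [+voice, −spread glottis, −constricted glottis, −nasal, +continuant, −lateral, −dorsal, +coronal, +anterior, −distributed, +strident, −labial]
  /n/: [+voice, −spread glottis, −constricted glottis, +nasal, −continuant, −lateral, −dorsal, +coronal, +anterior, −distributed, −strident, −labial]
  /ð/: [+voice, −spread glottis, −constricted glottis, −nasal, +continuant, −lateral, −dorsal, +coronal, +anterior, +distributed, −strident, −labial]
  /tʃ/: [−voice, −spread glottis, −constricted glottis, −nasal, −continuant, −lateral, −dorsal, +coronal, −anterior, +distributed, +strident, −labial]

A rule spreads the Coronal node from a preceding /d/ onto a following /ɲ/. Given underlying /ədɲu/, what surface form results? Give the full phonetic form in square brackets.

The Coronal node dominates the terminals [coronal], [anterior], [distributed], [strident].
The target acquires /d/'s values for everything under Coronal — [+coronal], [+anterior], [−distributed], [−strident] — while keeping its own [voice], [spread glottis], [constricted glottis], ….
This feature bundle is that of [n], so /ədɲu/ surfaces as [ədnu].

[ədnu]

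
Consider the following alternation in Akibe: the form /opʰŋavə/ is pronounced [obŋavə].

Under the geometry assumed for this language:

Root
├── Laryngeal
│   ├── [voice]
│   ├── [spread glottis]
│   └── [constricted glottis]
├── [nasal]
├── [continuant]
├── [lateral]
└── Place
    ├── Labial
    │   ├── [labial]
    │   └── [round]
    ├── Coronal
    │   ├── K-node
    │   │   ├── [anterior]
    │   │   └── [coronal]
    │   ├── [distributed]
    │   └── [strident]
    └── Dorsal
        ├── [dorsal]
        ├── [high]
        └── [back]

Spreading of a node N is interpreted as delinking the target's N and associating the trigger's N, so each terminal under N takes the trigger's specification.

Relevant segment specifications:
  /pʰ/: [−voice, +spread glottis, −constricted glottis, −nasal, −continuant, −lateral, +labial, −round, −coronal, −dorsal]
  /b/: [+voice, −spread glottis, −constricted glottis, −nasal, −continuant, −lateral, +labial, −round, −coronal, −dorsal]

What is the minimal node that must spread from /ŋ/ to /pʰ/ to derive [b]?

/pʰ/ and [b] differ in [voice], [spread glottis]; every other specified feature is identical.
The smallest constituent containing every changed terminal is Laryngeal — each of its daughters lacks at least one of the affected features.
Delinking /pʰ/'s Laryngeal and associating /ŋ/'s Laryngeal gives precisely the feature bundle of [b].
[nasal], [labial] — on which /ŋ/ differs from /pʰ/ — are unchanged, so Root cannot have spread; the constituent is no larger than Laryngeal.

Laryngeal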